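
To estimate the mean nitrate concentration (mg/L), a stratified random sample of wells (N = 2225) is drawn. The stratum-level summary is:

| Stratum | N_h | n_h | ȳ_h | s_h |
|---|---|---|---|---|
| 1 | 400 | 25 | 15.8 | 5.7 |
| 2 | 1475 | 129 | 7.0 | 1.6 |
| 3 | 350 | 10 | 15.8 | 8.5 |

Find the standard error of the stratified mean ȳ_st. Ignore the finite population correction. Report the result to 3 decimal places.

V̂(ȳ_st) = Σ W_h² s_h²/n_h, with W_h = N_h/N and N = 2225:
  stratum 1: (400/2225)²·5.7²/25 = 0.042002
  stratum 2: (1475/2225)²·1.6²/129 = 0.00872116
  stratum 3: (350/2225)²·8.5²/10 = 0.178778
V̂(ȳ_st) = 0.229501
SE(ȳ_st) = √0.229501 = 0.479063

SE(ȳ_st) ≈ 0.479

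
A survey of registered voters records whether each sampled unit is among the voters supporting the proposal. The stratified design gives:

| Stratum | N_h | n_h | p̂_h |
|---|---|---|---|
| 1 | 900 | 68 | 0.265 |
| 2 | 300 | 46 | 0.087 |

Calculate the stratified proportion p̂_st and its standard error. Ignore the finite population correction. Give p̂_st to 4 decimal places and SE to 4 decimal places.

N = 1200; stratum weights W_h = N_h/N.
p̂_st = Σ W_h p̂_h = (900·0.265 + 300·0.087)/1200 = 0.22050
V̂(p̂_st) = Σ W_h² p̂_h(1−p̂_h)/(n_h−1):
  stratum 1: (900/1200)²·0.265·0.735/67 = 0.00163524
  stratum 2: (300/1200)²·0.087·0.913/45 = 0.000110321
V̂(p̂_st) = 0.00174556; SE = √V̂ = 0.0417799

p̂_st ≈ 0.2205, SE ≈ 0.0418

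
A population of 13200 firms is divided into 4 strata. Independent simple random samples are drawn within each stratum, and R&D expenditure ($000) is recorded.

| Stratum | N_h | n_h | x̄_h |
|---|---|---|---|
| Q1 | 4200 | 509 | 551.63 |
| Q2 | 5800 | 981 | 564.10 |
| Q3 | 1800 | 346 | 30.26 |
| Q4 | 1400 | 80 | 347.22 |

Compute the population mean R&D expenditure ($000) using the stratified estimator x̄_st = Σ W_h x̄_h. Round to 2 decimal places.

x̄_st ≈ 464.33

N = Σ N_h = 13200. Stratum weights W_h = N_h/N.
x̄_st = (4200·551.63 + 5800·564.10 + 1800·30.26 + 1400·347.22) / 13200 = 464.3335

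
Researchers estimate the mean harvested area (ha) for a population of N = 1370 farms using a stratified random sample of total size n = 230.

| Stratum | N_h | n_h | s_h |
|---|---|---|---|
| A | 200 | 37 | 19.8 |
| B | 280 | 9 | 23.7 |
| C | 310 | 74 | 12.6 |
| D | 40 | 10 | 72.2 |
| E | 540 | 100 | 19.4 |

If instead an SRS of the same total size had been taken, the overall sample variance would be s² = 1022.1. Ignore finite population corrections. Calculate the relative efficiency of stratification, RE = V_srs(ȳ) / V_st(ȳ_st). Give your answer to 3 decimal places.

V̂(ȳ_st) = Σ W_h² s_h²/n_h, with W_h = N_h/N and N = 1370:
  stratum A: (200/1370)²·19.8²/37 = 0.225812
  stratum B: (280/1370)²·23.7²/9 = 2.60693
  stratum C: (310/1370)²·12.6²/74 = 0.109848
  stratum D: (40/1370)²·72.2²/10 = 0.444379
  stratum E: (540/1370)²·19.4²/100 = 0.584723
V_st = 3.97169
V_srs = s²/n = 1022.1/230 = 4.44391
Relative efficiency = V_srs / V_st = 4.44391/3.97169 = 1.1189

RE ≈ 1.119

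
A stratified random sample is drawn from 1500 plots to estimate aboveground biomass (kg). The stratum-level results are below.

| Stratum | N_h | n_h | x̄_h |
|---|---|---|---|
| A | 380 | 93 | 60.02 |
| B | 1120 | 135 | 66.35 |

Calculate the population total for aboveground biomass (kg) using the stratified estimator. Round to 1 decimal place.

τ̂_st = Σ N_h x̄_h = 380·60.02 + 1120·66.35 = 97119.6

τ̂_st ≈ 97119.6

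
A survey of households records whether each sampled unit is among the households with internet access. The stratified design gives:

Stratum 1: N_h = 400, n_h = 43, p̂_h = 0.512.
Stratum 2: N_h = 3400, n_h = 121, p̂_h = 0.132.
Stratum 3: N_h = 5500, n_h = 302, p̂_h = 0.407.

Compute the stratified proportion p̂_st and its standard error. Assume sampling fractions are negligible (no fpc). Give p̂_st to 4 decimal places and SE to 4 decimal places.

p̂_st ≈ 0.3110, SE ≈ 0.0205

N = 9300; stratum weights W_h = N_h/N.
p̂_st = Σ W_h p̂_h = (400·0.512 + 3400·0.132 + 5500·0.407)/9300 = 0.31098
V̂(p̂_st) = Σ W_h² p̂_h(1−p̂_h)/(n_h−1):
  stratum 1: (400/9300)²·0.512·0.488/42 = 1.10051e-05
  stratum 2: (3400/9300)²·0.132·0.868/120 = 0.000127616
  stratum 3: (5500/9300)²·0.407·0.593/301 = 0.000280441
V̂(p̂_st) = 0.000419062; SE = √V̂ = 0.020471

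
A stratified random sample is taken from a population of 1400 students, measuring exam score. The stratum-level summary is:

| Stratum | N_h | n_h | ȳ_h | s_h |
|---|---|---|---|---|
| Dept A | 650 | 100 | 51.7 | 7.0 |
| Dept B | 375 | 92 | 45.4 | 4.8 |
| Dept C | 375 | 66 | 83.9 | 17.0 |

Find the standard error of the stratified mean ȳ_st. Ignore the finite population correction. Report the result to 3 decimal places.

SE(ȳ_st) ≈ 0.662

V̂(ȳ_st) = Σ W_h² s_h²/n_h, with W_h = N_h/N and N = 1400:
  stratum Dept A: (650/1400)²·7.0²/100 = 0.105625
  stratum Dept B: (375/1400)²·4.8²/92 = 0.0179681
  stratum Dept C: (375/1400)²·17.0²/66 = 0.314167
V̂(ȳ_st) = 0.43776
SE(ȳ_st) = √0.43776 = 0.661634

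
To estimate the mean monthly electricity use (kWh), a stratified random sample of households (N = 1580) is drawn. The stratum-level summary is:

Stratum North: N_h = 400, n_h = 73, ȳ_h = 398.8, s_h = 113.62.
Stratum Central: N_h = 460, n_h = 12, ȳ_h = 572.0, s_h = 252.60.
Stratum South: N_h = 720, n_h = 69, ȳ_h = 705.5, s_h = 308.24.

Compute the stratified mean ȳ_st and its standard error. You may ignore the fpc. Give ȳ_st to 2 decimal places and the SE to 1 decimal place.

ȳ_st = Σ W_h ȳ_h = (400·398.8 + 460·572.0 + 720·705.5)/1580 = 588.98734
V̂(ȳ_st) = Σ W_h² s_h²/n_h, with W_h = N_h/N and N = 1580:
  stratum North: (400/1580)²·113.62²/73 = 11.3342
  stratum Central: (460/1580)²·252.60²/12 = 450.699
  stratum South: (720/1580)²·308.24²/69 = 285.943
V̂(ȳ_st) = 747.977
SE(ȳ_st) = √747.977 = 27.3492

ȳ_st ≈ 588.99, SE ≈ 27.3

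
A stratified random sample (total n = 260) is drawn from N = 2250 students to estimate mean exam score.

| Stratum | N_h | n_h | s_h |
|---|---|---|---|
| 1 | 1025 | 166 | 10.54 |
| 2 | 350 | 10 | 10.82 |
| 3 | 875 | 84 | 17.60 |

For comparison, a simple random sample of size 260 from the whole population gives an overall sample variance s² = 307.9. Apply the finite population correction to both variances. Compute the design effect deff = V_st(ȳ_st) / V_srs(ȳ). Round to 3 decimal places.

V̂(ȳ_st) = Σ W_h² (1 − n_h/N_h) s_h²/n_h, with W_h = N_h/N and N = 2250:
  stratum 1: (1025/2250)²·(1 − 166/1025)·10.54²/166 = 0.116393
  stratum 2: (350/2250)²·(1 − 10/350)·10.82²/10 = 0.275192
  stratum 3: (875/2250)²·(1 − 84/875)·17.60²/84 = 0.504157
V_st = 0.895742
V_srs = (1 − 260/2250)·307.9/260 = 1.04739
deff = V_st / V_srs = 0.895742/1.04739 = 0.8552

deff ≈ 0.855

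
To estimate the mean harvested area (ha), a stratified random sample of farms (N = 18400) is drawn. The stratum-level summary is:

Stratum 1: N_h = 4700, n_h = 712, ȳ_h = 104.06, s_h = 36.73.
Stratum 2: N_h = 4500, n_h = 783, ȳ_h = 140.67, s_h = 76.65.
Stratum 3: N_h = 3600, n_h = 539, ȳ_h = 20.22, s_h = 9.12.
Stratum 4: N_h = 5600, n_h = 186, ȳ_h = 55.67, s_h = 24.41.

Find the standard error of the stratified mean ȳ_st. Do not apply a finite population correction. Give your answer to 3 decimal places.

V̂(ȳ_st) = Σ W_h² s_h²/n_h, with W_h = N_h/N and N = 18400:
  stratum 1: (4700/18400)²·36.73²/712 = 0.123629
  stratum 2: (4500/18400)²·76.65²/783 = 0.448799
  stratum 3: (3600/18400)²·9.12²/539 = 0.00590704
  stratum 4: (5600/18400)²·24.41²/186 = 0.296731
V̂(ȳ_st) = 0.875067
SE(ȳ_st) = √0.875067 = 0.93545

SE(ȳ_st) ≈ 0.935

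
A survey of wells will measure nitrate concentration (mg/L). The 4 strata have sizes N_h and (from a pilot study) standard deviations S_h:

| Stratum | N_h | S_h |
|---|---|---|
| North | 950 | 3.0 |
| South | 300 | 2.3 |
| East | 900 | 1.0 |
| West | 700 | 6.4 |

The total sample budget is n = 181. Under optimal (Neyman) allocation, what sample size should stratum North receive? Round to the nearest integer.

Neyman allocation: n_h = n · N_h S_h / Σ N_i S_i, with n = 181.
  stratum North: N_h·S_h = 950·3.0 = 2850.00
  stratum South: N_h·S_h = 300·2.3 = 690.00
  stratum East: N_h·S_h = 900·1.0 = 900.00
  stratum West: N_h·S_h = 700·6.4 = 4480.00
Σ N_h S_h = 8920.00
n for stratum North = 181·2850.00/8920.00 = 57.831 → 58

58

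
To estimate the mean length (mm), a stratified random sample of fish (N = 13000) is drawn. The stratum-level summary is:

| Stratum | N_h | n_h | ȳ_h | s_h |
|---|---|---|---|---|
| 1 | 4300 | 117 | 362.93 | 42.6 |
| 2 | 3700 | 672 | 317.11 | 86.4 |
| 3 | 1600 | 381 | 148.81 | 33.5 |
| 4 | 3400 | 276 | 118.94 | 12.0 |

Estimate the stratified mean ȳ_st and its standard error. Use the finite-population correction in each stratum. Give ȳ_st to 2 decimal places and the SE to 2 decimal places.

ȳ_st ≈ 259.72, SE ≈ 1.57

ȳ_st = Σ W_h ȳ_h = (4300·362.93 + 3700·317.11 + 1600·148.81 + 3400·118.94)/13000 = 259.72292
V̂(ȳ_st) = Σ W_h² (1 − n_h/N_h) s_h²/n_h, with W_h = N_h/N and N = 13000:
  stratum 1: (4300/13000)²·(1 − 117/4300)·42.6²/117 = 1.65083
  stratum 2: (3700/13000)²·(1 − 672/3700)·86.4²/672 = 0.736426
  stratum 3: (1600/13000)²·(1 − 381/1600)·33.5²/381 = 0.0339939
  stratum 4: (3400/13000)²·(1 − 276/3400)·12.0²/276 = 0.0327911
V̂(ȳ_st) = 2.45404
SE(ȳ_st) = √2.45404 = 1.56654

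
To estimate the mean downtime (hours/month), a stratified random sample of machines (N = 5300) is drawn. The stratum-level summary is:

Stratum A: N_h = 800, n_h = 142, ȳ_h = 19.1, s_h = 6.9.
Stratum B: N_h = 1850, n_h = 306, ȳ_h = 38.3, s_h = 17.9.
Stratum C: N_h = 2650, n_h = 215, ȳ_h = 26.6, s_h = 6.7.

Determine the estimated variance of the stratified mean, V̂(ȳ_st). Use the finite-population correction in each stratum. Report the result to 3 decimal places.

V̂(ȳ_st) = Σ W_h² (1 − n_h/N_h) s_h²/n_h, with W_h = N_h/N and N = 5300:
  stratum A: (800/5300)²·(1 − 142/800)·6.9²/142 = 0.0062831
  stratum B: (1850/5300)²·(1 − 306/1850)·17.9²/306 = 0.106476
  stratum C: (2650/5300)²·(1 − 215/2650)·6.7²/215 = 0.0479628
V̂(ȳ_st) = 0.160722

V̂(ȳ_st) ≈ 0.161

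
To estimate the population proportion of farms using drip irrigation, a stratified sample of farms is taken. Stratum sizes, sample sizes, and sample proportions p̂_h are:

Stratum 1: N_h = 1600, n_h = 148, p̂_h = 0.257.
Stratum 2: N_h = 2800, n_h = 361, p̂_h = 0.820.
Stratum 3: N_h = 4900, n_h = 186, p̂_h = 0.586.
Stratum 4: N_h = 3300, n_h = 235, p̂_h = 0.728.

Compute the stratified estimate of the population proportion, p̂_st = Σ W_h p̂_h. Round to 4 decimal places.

N = 12600; stratum weights W_h = N_h/N.
p̂_st = Σ W_h p̂_h = (1600·0.257 + 2800·0.820 + 4900·0.586 + 3300·0.728)/12600 = 0.63341

p̂_st ≈ 0.6334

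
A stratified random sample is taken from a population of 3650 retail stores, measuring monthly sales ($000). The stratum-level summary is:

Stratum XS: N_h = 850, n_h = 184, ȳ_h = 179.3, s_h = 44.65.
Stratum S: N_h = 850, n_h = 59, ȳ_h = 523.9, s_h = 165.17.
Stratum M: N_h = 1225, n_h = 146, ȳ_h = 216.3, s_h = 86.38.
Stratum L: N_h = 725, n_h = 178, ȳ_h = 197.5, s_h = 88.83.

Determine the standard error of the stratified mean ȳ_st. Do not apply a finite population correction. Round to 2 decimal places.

SE(ȳ_st) ≈ 5.76

V̂(ȳ_st) = Σ W_h² s_h²/n_h, with W_h = N_h/N and N = 3650:
  stratum XS: (850/3650)²·44.65²/184 = 0.587594
  stratum S: (850/3650)²·165.17²/59 = 25.0762
  stratum M: (1225/3650)²·86.38²/146 = 5.75652
  stratum L: (725/3650)²·88.83²/178 = 1.749
V̂(ȳ_st) = 33.1694
SE(ȳ_st) = √33.1694 = 5.75928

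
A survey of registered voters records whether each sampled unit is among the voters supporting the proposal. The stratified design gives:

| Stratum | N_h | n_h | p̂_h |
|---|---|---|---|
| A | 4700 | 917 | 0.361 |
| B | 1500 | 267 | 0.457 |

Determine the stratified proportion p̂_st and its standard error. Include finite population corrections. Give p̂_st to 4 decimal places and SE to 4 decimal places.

N = 6200; stratum weights W_h = N_h/N.
p̂_st = Σ W_h p̂_h = (4700·0.361 + 1500·0.457)/6200 = 0.38423
V̂(p̂_st) = Σ W_h² (1 − n_h/N_h) p̂_h(1−p̂_h)/(n_h−1):
  stratum A: (4700/6200)²·(1 − 917/4700)·0.361·0.639/916 = 0.000116483
  stratum B: (1500/6200)²·(1 − 267/1500)·0.457·0.543/266 = 4.48854e-05
V̂(p̂_st) = 0.000161369; SE = √V̂ = 0.0127031

p̂_st ≈ 0.3842, SE ≈ 0.0127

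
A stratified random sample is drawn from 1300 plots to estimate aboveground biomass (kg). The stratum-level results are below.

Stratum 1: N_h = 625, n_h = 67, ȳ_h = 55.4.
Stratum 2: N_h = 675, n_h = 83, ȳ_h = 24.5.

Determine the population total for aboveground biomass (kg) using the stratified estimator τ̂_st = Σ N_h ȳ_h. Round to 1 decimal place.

τ̂_st ≈ 51162.5

τ̂_st = Σ N_h ȳ_h = 625·55.4 + 675·24.5 = 51162.5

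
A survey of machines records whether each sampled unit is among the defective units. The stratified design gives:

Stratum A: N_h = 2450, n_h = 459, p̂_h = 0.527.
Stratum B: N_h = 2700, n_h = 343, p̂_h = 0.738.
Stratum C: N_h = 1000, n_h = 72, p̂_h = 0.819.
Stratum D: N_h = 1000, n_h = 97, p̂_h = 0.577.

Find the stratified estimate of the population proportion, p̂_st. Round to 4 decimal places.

p̂_st ≈ 0.6545

N = 7150; stratum weights W_h = N_h/N.
p̂_st = Σ W_h p̂_h = (2450·0.527 + 2700·0.738 + 1000·0.819 + 1000·0.577)/7150 = 0.65451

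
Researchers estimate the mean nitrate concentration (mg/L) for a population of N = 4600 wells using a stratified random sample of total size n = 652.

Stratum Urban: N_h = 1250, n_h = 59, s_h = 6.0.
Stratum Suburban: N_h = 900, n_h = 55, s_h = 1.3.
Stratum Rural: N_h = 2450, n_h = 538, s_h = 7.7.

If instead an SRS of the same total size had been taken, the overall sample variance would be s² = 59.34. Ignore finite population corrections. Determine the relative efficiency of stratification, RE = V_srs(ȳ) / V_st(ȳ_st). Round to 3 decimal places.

V̂(ȳ_st) = Σ W_h² s_h²/n_h, with W_h = N_h/N and N = 4600:
  stratum Urban: (1250/4600)²·6.0²/59 = 0.0450562
  stratum Suburban: (900/4600)²·1.3²/55 = 0.00117623
  stratum Rural: (2450/4600)²·7.7²/538 = 0.0312619
V_st = 0.0774944
V_srs = s²/n = 59.34/652 = 0.0910123
Relative efficiency = V_srs / V_st = 0.0910123/0.0774944 = 1.1744

RE ≈ 1.174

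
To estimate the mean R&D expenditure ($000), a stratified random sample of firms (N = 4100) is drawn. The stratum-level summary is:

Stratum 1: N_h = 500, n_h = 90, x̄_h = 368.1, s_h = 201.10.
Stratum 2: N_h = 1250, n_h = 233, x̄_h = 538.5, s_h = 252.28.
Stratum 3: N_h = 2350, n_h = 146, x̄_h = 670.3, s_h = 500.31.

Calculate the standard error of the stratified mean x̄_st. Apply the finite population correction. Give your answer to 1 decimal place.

SE(x̄_st) ≈ 23.5

V̂(x̄_st) = Σ W_h² (1 − n_h/N_h) s_h²/n_h, with W_h = N_h/N and N = 4100:
  stratum 1: (500/4100)²·(1 − 90/500)·201.10²/90 = 5.47984
  stratum 2: (1250/4100)²·(1 − 233/1250)·252.28²/233 = 20.6573
  stratum 3: (2350/4100)²·(1 − 146/2350)·500.31²/146 = 528.247
V̂(x̄_st) = 554.384
SE(x̄_st) = √554.384 = 23.5454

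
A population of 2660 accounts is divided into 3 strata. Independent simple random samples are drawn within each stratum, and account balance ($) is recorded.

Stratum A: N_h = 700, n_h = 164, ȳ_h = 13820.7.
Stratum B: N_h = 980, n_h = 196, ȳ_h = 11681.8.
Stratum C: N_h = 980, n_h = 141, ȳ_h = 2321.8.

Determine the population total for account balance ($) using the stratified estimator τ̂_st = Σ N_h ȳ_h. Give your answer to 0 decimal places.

τ̂_st = Σ N_h ȳ_h = 700·13820.7 + 980·11681.8 + 980·2321.8 = 23398018

τ̂_st ≈ 23398018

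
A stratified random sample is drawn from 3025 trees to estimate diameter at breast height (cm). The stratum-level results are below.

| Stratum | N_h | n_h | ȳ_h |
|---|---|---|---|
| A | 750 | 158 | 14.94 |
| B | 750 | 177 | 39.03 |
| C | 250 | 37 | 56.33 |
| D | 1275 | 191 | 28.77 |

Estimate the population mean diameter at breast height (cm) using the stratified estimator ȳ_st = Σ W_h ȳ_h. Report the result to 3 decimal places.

ȳ_st ≈ 30.163

N = Σ N_h = 3025. Stratum weights W_h = N_h/N.
ȳ_st = (750·14.94 + 750·39.03 + 250·56.33 + 1275·28.77) / 3025 = 30.16256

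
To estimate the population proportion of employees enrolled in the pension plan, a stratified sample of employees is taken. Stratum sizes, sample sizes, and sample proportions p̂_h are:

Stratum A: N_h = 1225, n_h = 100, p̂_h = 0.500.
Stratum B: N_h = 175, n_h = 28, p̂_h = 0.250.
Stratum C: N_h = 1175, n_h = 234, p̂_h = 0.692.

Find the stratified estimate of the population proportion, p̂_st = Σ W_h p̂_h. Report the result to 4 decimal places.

N = 2575; stratum weights W_h = N_h/N.
p̂_st = Σ W_h p̂_h = (1225·0.500 + 175·0.250 + 1175·0.692)/2575 = 0.57062

p̂_st ≈ 0.5706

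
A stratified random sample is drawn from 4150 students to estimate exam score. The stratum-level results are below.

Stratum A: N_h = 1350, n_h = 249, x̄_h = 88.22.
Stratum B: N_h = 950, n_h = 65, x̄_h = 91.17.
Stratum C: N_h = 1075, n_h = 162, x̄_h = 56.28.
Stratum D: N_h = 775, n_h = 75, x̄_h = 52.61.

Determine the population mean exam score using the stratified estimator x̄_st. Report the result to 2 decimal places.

x̄_st ≈ 73.97

N = Σ N_h = 4150. Stratum weights W_h = N_h/N.
x̄_st = (1350·88.22 + 950·91.17 + 1075·56.28 + 775·52.61) / 4150 = 73.9716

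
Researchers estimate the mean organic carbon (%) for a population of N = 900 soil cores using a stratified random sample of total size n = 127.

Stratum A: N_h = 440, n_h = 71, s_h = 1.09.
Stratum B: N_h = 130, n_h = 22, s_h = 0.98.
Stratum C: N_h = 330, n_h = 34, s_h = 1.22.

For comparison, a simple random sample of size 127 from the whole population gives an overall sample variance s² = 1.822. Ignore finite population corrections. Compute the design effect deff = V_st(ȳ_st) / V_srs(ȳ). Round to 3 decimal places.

V̂(ȳ_st) = Σ W_h² s_h²/n_h, with W_h = N_h/N and N = 900:
  stratum A: (440/900)²·1.09²/71 = 0.00399959
  stratum B: (130/900)²·0.98²/22 = 0.000910817
  stratum C: (330/900)²·1.22²/34 = 0.0058855
V_st = 0.0107959
V_srs = s²/n = 1.822/127 = 0.0143465
deff = V_st / V_srs = 0.0107959/0.0143465 = 0.7525

deff ≈ 0.753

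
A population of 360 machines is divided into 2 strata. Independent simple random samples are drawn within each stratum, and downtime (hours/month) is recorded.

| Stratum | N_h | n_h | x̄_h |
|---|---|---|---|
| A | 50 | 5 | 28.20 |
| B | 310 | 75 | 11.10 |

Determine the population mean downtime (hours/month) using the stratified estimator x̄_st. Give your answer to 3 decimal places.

N = Σ N_h = 360. Stratum weights W_h = N_h/N.
x̄_st = (50·28.20 + 310·11.10) / 360 = 13.47500

x̄_st ≈ 13.475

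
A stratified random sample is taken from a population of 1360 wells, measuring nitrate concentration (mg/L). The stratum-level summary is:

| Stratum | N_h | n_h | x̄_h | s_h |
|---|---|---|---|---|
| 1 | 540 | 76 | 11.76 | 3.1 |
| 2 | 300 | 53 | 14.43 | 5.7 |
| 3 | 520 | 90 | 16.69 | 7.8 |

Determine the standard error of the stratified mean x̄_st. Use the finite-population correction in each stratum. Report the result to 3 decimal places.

V̂(x̄_st) = Σ W_h² (1 − n_h/N_h) s_h²/n_h, with W_h = N_h/N and N = 1360:
  stratum 1: (540/1360)²·(1 − 76/540)·3.1²/76 = 0.0171295
  stratum 2: (300/1360)²·(1 − 53/300)·5.7²/53 = 0.0245592
  stratum 3: (520/1360)²·(1 − 90/520)·7.8²/90 = 0.0817223
V̂(x̄_st) = 0.123411
SE(x̄_st) = √0.123411 = 0.351299

SE(x̄_st) ≈ 0.351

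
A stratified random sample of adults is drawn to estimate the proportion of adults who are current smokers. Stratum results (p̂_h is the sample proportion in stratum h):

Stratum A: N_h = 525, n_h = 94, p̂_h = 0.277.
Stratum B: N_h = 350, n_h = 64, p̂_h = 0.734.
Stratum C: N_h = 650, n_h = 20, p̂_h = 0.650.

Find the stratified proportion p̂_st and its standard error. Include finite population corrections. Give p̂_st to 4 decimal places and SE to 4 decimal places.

N = 1525; stratum weights W_h = N_h/N.
p̂_st = Σ W_h p̂_h = (525·0.277 + 350·0.734 + 650·0.650)/1525 = 0.54087
V̂(p̂_st) = Σ W_h² (1 − n_h/N_h) p̂_h(1−p̂_h)/(n_h−1):
  stratum A: (525/1525)²·(1 − 94/525)·0.277·0.723/93 = 0.000209523
  stratum B: (350/1525)²·(1 − 64/350)·0.734·0.266/63 = 0.000133393
  stratum C: (650/1525)²·(1 − 20/650)·0.650·0.350/19 = 0.00210835
V̂(p̂_st) = 0.00245126; SE = √V̂ = 0.0495102

p̂_st ≈ 0.5409, SE ≈ 0.0495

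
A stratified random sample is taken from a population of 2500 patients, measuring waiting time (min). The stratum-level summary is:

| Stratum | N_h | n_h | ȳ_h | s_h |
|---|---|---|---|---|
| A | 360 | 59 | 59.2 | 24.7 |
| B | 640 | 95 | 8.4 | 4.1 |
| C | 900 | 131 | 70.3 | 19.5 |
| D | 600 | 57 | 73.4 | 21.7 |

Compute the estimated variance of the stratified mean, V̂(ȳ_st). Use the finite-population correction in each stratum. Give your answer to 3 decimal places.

V̂(ȳ_st) = Σ W_h² (1 − n_h/N_h) s_h²/n_h, with W_h = N_h/N and N = 2500:
  stratum A: (360/2500)²·(1 − 59/360)·24.7²/59 = 0.17928
  stratum B: (640/2500)²·(1 − 95/640)·4.1²/95 = 0.00987508
  stratum C: (900/2500)²·(1 − 131/900)·19.5²/131 = 0.32143
  stratum D: (600/2500)²·(1 − 57/600)·21.7²/57 = 0.430641
V̂(ȳ_st) = 0.941226

V̂(ȳ_st) ≈ 0.941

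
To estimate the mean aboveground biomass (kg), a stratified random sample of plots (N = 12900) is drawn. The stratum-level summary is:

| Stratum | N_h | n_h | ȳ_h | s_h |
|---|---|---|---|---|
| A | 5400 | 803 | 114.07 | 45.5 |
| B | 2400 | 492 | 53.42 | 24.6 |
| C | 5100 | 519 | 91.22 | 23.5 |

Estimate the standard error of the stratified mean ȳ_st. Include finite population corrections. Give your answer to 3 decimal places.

V̂(ȳ_st) = Σ W_h² (1 − n_h/N_h) s_h²/n_h, with W_h = N_h/N and N = 12900:
  stratum A: (5400/12900)²·(1 − 803/5400)·45.5²/803 = 0.384588
  stratum B: (2400/12900)²·(1 − 492/2400)·24.6²/492 = 0.0338466
  stratum C: (5100/12900)²·(1 − 519/5100)·23.5²/519 = 0.149389
V̂(ȳ_st) = 0.567824
SE(ȳ_st) = √0.567824 = 0.753541

SE(ȳ_st) ≈ 0.754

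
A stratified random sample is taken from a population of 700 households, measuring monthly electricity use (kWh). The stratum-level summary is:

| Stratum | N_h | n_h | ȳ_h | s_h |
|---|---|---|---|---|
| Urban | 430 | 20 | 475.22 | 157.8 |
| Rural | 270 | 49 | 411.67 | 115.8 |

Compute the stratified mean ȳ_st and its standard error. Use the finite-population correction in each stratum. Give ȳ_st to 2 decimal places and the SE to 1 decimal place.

ȳ_st ≈ 450.71, SE ≈ 21.9

ȳ_st = Σ W_h ȳ_h = (430·475.22 + 270·411.67)/700 = 450.70786
V̂(ȳ_st) = Σ W_h² (1 − n_h/N_h) s_h²/n_h, with W_h = N_h/N and N = 700:
  stratum Urban: (430/700)²·(1 − 20/430)·157.8²/20 = 447.961
  stratum Rural: (270/700)²·(1 − 49/270)·115.8²/49 = 33.3258
V̂(ȳ_st) = 481.287
SE(ȳ_st) = √481.287 = 21.9383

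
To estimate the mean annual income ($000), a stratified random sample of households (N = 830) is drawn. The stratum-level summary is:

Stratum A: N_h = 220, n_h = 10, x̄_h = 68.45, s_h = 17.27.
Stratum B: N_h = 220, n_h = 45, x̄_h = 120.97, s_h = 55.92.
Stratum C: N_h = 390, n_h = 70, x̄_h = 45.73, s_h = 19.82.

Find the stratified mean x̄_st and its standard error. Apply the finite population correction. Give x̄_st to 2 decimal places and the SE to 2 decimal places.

x̄_st = Σ W_h x̄_h = (220·68.45 + 220·120.97 + 390·45.73)/830 = 71.69530
V̂(x̄_st) = Σ W_h² (1 − n_h/N_h) s_h²/n_h, with W_h = N_h/N and N = 830:
  stratum A: (220/830)²·(1 − 10/220)·17.27²/10 = 2.00019
  stratum B: (220/830)²·(1 − 45/220)·55.92²/45 = 3.88353
  stratum C: (390/830)²·(1 − 70/390)·19.82²/70 = 1.01664
V̂(x̄_st) = 6.90035
SE(x̄_st) = √6.90035 = 2.62685

x̄_st ≈ 71.70, SE ≈ 2.63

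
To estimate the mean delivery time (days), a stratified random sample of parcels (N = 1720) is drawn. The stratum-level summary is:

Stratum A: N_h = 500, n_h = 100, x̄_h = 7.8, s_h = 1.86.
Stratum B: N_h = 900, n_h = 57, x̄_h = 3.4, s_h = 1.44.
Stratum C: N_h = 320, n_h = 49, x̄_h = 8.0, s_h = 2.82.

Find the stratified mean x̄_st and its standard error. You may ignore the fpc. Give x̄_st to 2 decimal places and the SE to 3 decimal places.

x̄_st = Σ W_h x̄_h = (500·7.8 + 900·3.4 + 320·8.0)/1720 = 5.53488
V̂(x̄_st) = Σ W_h² s_h²/n_h, with W_h = N_h/N and N = 1720:
  stratum A: (500/1720)²·1.86²/100 = 0.00292354
  stratum B: (900/1720)²·1.44²/57 = 0.00996043
  stratum C: (320/1720)²·2.82²/49 = 0.00561753
V̂(x̄_st) = 0.0185015
SE(x̄_st) = √0.0185015 = 0.13602

x̄_st ≈ 5.53, SE ≈ 0.136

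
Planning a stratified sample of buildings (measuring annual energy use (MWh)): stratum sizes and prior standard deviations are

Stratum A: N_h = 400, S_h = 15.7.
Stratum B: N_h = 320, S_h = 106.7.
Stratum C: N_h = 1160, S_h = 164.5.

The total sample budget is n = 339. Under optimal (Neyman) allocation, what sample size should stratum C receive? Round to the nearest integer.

Neyman allocation: n_h = n · N_h S_h / Σ N_i S_i, with n = 339.
  stratum A: N_h·S_h = 400·15.7 = 6280.00
  stratum B: N_h·S_h = 320·106.7 = 34144.00
  stratum C: N_h·S_h = 1160·164.5 = 190820.00
Σ N_h S_h = 231244.00
n for stratum C = 339·190820.00/231244.00 = 279.739 → 280

280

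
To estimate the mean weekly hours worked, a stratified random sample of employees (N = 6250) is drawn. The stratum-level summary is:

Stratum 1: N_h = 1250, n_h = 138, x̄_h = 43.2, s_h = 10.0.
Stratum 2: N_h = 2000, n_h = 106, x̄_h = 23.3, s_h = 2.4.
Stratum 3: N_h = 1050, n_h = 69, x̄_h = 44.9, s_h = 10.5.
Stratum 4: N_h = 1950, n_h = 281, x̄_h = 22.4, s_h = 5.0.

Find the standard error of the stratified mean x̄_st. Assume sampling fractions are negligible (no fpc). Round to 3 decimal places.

SE(x̄_st) ≈ 0.297

V̂(x̄_st) = Σ W_h² s_h²/n_h, with W_h = N_h/N and N = 6250:
  stratum 1: (1250/6250)²·10.0²/138 = 0.0289855
  stratum 2: (2000/6250)²·2.4²/106 = 0.00556438
  stratum 3: (1050/6250)²·10.5²/69 = 0.045097
  stratum 4: (1950/6250)²·5.0²/281 = 0.0086605
V̂(x̄_st) = 0.0883074
SE(x̄_st) = √0.0883074 = 0.297166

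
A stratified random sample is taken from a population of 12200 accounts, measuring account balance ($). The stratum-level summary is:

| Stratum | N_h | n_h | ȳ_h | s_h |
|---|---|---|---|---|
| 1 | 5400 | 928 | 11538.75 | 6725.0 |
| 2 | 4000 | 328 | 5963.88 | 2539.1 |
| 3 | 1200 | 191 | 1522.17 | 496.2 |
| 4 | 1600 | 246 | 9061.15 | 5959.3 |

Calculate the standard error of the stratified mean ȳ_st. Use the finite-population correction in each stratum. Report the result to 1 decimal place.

SE(ȳ_st) ≈ 109.4

V̂(ȳ_st) = Σ W_h² (1 − n_h/N_h) s_h²/n_h, with W_h = N_h/N and N = 12200:
  stratum 1: (5400/12200)²·(1 − 928/5400)·6725.0²/928 = 7907.01
  stratum 2: (4000/12200)²·(1 − 328/4000)·2539.1²/328 = 1939.67
  stratum 3: (1200/12200)²·(1 − 191/1200)·496.2²/191 = 10.4866
  stratum 4: (1600/12200)²·(1 − 246/1600)·5959.3²/246 = 2101.23
V̂(ȳ_st) = 11958.4
SE(ȳ_st) = √11958.4 = 109.355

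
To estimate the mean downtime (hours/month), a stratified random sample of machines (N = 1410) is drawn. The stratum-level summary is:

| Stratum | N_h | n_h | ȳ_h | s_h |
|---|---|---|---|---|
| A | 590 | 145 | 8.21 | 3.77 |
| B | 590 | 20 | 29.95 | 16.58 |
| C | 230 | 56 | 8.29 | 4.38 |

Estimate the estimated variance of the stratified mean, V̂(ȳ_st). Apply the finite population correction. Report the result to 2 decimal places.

V̂(ȳ_st) ≈ 2.34

V̂(ȳ_st) = Σ W_h² (1 − n_h/N_h) s_h²/n_h, with W_h = N_h/N and N = 1410:
  stratum A: (590/1410)²·(1 − 145/590)·3.77²/145 = 0.0129446
  stratum B: (590/1410)²·(1 − 20/590)·16.58²/20 = 2.32503
  stratum C: (230/1410)²·(1 − 56/230)·4.38²/56 = 0.00689603
V̂(ȳ_st) = 2.34487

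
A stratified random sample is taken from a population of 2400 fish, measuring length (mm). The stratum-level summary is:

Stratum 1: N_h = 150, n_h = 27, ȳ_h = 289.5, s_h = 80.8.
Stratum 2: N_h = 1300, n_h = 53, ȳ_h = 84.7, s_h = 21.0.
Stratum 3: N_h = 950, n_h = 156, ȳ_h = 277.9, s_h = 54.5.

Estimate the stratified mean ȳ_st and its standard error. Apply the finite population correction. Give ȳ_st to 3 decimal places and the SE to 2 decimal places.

ȳ_st ≈ 173.975, SE ≈ 2.37

ȳ_st = Σ W_h ȳ_h = (150·289.5 + 1300·84.7 + 950·277.9)/2400 = 173.97500
V̂(ȳ_st) = Σ W_h² (1 − n_h/N_h) s_h²/n_h, with W_h = N_h/N and N = 2400:
  stratum 1: (150/2400)²·(1 − 27/150)·80.8²/27 = 0.77452
  stratum 2: (1300/2400)²·(1 − 53/1300)·21.0²/53 = 2.3418
  stratum 3: (950/2400)²·(1 − 156/950)·54.5²/156 = 2.49339
V̂(ȳ_st) = 5.60971
SE(ȳ_st) = √5.60971 = 2.36848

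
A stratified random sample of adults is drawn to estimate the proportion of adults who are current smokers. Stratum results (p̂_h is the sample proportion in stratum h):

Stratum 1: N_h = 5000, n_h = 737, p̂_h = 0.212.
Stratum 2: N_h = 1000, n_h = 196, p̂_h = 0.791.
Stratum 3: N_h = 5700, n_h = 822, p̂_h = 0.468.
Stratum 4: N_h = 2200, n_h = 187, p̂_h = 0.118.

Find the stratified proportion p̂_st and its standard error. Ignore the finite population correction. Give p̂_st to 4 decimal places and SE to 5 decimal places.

p̂_st ≈ 0.3438, SE ≈ 0.00994

N = 13900; stratum weights W_h = N_h/N.
p̂_st = Σ W_h p̂_h = (5000·0.212 + 1000·0.791 + 5700·0.468 + 2200·0.118)/13900 = 0.34376
V̂(p̂_st) = Σ W_h² p̂_h(1−p̂_h)/(n_h−1):
  stratum 1: (5000/13900)²·0.212·0.788/736 = 2.93694e-05
  stratum 2: (1000/13900)²·0.791·0.209/195 = 4.38792e-06
  stratum 3: (5700/13900)²·0.468·0.532/821 = 5.09958e-05
  stratum 4: (2200/13900)²·0.118·0.882/186 = 1.40169e-05
V̂(p̂_st) = 9.877e-05; SE = √V̂ = 0.00993831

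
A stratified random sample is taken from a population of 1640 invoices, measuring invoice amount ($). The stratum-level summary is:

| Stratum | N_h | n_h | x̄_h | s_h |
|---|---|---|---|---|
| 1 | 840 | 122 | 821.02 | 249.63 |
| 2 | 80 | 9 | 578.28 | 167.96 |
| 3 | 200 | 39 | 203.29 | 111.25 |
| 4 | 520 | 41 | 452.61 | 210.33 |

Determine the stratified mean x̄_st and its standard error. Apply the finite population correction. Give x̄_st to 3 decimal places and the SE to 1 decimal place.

x̄_st = Σ W_h x̄_h = (840·821.02 + 80·578.28 + 200·203.29 + 520·452.61)/1640 = 617.03317
V̂(x̄_st) = Σ W_h² (1 − n_h/N_h) s_h²/n_h, with W_h = N_h/N and N = 1640:
  stratum 1: (840/1640)²·(1 − 122/840)·249.63²/122 = 114.538
  stratum 2: (80/1640)²·(1 − 9/80)·167.96²/9 = 6.61957
  stratum 3: (200/1640)²·(1 − 39/200)·111.25²/39 = 3.7993
  stratum 4: (520/1640)²·(1 − 41/520)·210.33²/41 = 99.924
V̂(x̄_st) = 224.881
SE(x̄_st) = √224.881 = 14.996

x̄_st ≈ 617.033, SE ≈ 15.0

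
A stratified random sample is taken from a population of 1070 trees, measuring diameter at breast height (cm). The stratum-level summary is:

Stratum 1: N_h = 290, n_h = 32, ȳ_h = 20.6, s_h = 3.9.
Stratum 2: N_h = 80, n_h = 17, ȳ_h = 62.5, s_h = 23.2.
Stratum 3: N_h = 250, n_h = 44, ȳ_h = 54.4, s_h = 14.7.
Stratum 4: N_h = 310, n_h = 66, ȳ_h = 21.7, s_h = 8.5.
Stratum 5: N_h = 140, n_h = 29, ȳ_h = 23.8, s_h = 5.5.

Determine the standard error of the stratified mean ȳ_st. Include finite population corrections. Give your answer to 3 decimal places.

V̂(ȳ_st) = Σ W_h² (1 − n_h/N_h) s_h²/n_h, with W_h = N_h/N and N = 1070:
  stratum 1: (290/1070)²·(1 − 32/290)·3.9²/32 = 0.031062
  stratum 2: (80/1070)²·(1 − 17/80)·23.2²/17 = 0.139377
  stratum 3: (250/1070)²·(1 − 44/250)·14.7²/44 = 0.220913
  stratum 4: (310/1070)²·(1 − 66/310)·8.5²/66 = 0.0723232
  stratum 5: (140/1070)²·(1 − 29/140)·5.5²/29 = 0.0141583
V̂(ȳ_st) = 0.477833
SE(ȳ_st) = √0.477833 = 0.691255

SE(ȳ_st) ≈ 0.691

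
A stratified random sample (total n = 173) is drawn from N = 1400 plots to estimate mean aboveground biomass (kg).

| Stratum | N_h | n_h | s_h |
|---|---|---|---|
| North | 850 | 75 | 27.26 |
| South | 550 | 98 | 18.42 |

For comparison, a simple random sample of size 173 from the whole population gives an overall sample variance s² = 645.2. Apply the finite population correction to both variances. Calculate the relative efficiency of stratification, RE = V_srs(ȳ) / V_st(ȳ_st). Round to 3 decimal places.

RE ≈ 0.867

V̂(ȳ_st) = Σ W_h² (1 − n_h/N_h) s_h²/n_h, with W_h = N_h/N and N = 1400:
  stratum North: (850/1400)²·(1 − 75/850)·27.26²/75 = 3.33008
  stratum South: (550/1400)²·(1 − 98/550)·18.42²/98 = 0.439135
V_st = 3.76922
V_srs = (1 − 173/1400)·645.2/173 = 3.26862
Relative efficiency = V_srs / V_st = 3.26862/3.76922 = 0.8672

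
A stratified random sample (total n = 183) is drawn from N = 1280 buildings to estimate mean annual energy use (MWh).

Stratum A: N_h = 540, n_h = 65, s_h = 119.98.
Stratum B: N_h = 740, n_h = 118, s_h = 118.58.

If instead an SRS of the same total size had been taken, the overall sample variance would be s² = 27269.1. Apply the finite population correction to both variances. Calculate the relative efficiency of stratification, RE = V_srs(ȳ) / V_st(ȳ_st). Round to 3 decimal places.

V̂(ȳ_st) = Σ W_h² (1 − n_h/N_h) s_h²/n_h, with W_h = N_h/N and N = 1280:
  stratum A: (540/1280)²·(1 − 65/540)·119.98²/65 = 34.6714
  stratum B: (740/1280)²·(1 − 118/740)·118.58²/118 = 33.4767
V_st = 68.1482
V_srs = (1 − 183/1280)·27269.1/183 = 127.707
Relative efficiency = V_srs / V_st = 127.707/68.1482 = 1.8740

RE ≈ 1.874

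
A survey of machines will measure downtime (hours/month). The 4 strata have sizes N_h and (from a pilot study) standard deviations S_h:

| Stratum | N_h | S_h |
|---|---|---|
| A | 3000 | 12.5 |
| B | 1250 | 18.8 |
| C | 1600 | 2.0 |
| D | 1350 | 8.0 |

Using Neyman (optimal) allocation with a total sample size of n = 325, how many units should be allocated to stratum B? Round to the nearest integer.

Neyman allocation: n_h = n · N_h S_h / Σ N_i S_i, with n = 325.
  stratum A: N_h·S_h = 3000·12.5 = 37500.00
  stratum B: N_h·S_h = 1250·18.8 = 23500.00
  stratum C: N_h·S_h = 1600·2.0 = 3200.00
  stratum D: N_h·S_h = 1350·8.0 = 10800.00
Σ N_h S_h = 75000.00
n for stratum B = 325·23500.00/75000.00 = 101.833 → 102

102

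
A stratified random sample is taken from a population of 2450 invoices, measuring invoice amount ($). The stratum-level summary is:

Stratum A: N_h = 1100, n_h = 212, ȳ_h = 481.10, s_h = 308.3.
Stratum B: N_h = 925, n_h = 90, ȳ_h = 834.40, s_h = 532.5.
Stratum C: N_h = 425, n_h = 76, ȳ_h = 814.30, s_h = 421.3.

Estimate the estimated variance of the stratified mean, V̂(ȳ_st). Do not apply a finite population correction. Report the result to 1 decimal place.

V̂(ȳ_st) = Σ W_h² s_h²/n_h, with W_h = N_h/N and N = 2450:
  stratum A: (1100/2450)²·308.3²/212 = 90.3783
  stratum B: (925/2450)²·532.5²/90 = 449.105
  stratum C: (425/2450)²·421.3²/76 = 70.2773
V̂(ȳ_st) = 609.761

V̂(ȳ_st) ≈ 609.8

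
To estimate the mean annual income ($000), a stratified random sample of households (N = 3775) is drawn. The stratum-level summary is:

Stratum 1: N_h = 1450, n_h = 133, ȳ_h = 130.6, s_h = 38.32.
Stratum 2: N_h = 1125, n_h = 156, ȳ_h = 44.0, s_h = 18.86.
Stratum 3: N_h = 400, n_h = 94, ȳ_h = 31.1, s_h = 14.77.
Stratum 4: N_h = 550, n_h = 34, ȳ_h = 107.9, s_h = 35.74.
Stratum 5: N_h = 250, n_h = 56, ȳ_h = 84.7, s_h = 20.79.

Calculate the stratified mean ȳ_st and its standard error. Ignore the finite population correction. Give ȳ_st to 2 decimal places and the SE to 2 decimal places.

ȳ_st = Σ W_h ȳ_h = (1450·130.6 + 1125·44.0 + 400·31.1 + 550·107.9 + 250·84.7)/3775 = 87.90199
V̂(ȳ_st) = Σ W_h² s_h²/n_h, with W_h = N_h/N and N = 3775:
  stratum 1: (1450/3775)²·38.32²/133 = 1.62893
  stratum 2: (1125/3775)²·18.86²/156 = 0.202502
  stratum 3: (400/3775)²·14.77²/94 = 0.0260567
  stratum 4: (550/3775)²·35.74²/34 = 0.797483
  stratum 5: (250/3775)²·20.79²/56 = 0.0338507
V̂(ȳ_st) = 2.68882
SE(ȳ_st) = √2.68882 = 1.63976

ȳ_st ≈ 87.90, SE ≈ 1.64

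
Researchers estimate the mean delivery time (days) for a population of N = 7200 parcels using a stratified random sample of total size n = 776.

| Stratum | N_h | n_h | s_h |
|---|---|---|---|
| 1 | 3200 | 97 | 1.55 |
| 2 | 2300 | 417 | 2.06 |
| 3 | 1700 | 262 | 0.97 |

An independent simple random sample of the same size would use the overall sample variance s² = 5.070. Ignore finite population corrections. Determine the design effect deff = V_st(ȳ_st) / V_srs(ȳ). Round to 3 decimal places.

deff ≈ 0.938

V̂(ȳ_st) = Σ W_h² s_h²/n_h, with W_h = N_h/N and N = 7200:
  stratum 1: (3200/7200)²·1.55²/97 = 0.00489245
  stratum 2: (2300/7200)²·2.06²/417 = 0.00103846
  stratum 3: (1700/7200)²·0.97²/262 = 0.000200205
V_st = 0.00613112
V_srs = s²/n = 5.070/776 = 0.00653351
deff = V_st / V_srs = 0.00613112/0.00653351 = 0.9384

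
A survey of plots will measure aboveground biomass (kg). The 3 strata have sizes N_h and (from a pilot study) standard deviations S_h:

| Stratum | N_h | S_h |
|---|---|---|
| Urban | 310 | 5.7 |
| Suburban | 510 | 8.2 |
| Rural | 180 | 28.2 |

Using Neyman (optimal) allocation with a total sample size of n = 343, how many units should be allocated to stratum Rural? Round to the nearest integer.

Neyman allocation: n_h = n · N_h S_h / Σ N_i S_i, with n = 343.
  stratum Urban: N_h·S_h = 310·5.7 = 1767.00
  stratum Suburban: N_h·S_h = 510·8.2 = 4182.00
  stratum Rural: N_h·S_h = 180·28.2 = 5076.00
Σ N_h S_h = 11025.00
n for stratum Rural = 343·5076.00/11025.00 = 157.920 → 158

158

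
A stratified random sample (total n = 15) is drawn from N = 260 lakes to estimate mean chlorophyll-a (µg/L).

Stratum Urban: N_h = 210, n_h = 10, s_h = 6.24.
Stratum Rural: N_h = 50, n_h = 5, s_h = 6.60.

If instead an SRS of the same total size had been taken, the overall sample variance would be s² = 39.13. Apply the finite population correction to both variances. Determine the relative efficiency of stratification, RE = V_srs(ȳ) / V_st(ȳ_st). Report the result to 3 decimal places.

RE ≈ 0.907

V̂(ȳ_st) = Σ W_h² (1 − n_h/N_h) s_h²/n_h, with W_h = N_h/N and N = 260:
  stratum Urban: (210/260)²·(1 − 10/210)·6.24²/10 = 2.4192
  stratum Rural: (50/260)²·(1 − 5/50)·6.60²/5 = 0.28997
V_st = 2.70917
V_srs = (1 − 15/260)·39.13/15 = 2.45817
Relative efficiency = V_srs / V_st = 2.45817/2.70917 = 0.9074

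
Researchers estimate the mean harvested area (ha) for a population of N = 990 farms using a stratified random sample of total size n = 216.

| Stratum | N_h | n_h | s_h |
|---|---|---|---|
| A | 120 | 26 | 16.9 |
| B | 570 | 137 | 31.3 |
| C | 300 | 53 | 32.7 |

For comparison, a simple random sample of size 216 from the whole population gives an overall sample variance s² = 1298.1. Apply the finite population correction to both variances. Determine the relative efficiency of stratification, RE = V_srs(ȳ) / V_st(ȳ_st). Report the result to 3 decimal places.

RE ≈ 1.361

V̂(ȳ_st) = Σ W_h² (1 − n_h/N_h) s_h²/n_h, with W_h = N_h/N and N = 990:
  stratum A: (120/990)²·(1 − 26/120)·16.9²/26 = 0.126427
  stratum B: (570/990)²·(1 − 137/570)·31.3²/137 = 1.80078
  stratum C: (300/990)²·(1 − 53/300)·32.7²/53 = 1.52534
V_st = 3.45255
V_srs = (1 − 216/990)·1298.1/216 = 4.69851
Relative efficiency = V_srs / V_st = 4.69851/3.45255 = 1.3609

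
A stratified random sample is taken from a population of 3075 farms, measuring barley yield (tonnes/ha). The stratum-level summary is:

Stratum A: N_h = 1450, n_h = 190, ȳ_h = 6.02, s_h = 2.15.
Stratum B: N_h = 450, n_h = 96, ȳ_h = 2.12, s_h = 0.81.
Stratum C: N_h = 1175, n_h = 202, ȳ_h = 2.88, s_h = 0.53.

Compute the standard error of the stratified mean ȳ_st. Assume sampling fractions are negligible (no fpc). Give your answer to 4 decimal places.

V̂(ȳ_st) = Σ W_h² s_h²/n_h, with W_h = N_h/N and N = 3075:
  stratum A: (1450/3075)²·2.15²/190 = 0.00540965
  stratum B: (450/3075)²·0.81²/96 = 0.000146364
  stratum C: (1175/3075)²·0.53²/202 = 0.000203042
V̂(ȳ_st) = 0.00575905
SE(ȳ_st) = √0.00575905 = 0.0758884

SE(ȳ_st) ≈ 0.0759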